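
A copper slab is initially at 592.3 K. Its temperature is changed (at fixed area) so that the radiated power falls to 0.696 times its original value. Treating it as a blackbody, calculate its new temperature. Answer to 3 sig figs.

P ∝ T⁴, so T₂/T₁ = (P₂/P₁)^(1/4) = (0.696)^(1/4) = 0.913382.
T₂ = 592.3 × 0.913382 = 541 K.

T₂ ≈ 541 K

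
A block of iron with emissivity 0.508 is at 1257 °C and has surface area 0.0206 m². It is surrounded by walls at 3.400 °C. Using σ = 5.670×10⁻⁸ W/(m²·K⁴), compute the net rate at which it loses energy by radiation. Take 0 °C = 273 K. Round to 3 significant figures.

Net loss ≈ 3.25×10³ W

T = 1257 °C + 273 = 1530 K.
Surroundings: T = 3.400 °C + 273 = 276.400 K.
Area A = 0.0206 m².
Net radiated power P_net = εσA(T⁴ − T₀⁴) = 0.508×5.670×10⁻⁸×0.0206×(1530⁴ − 276.400⁴).
T⁴ − T₀⁴ = 5.47981×10¹² − 5.83650×10⁹ = 5.47397×10¹² K⁴, so P_net = 3.25×10³ W.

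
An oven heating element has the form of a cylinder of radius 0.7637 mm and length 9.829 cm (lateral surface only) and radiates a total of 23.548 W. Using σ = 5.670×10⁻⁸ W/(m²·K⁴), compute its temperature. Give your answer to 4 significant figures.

T ≈ 968.7 K

Lateral area A = 2πrL = 2π×7.637×10⁻⁴×0.09829 = 4.71641×10⁻⁴ m².
P = σAT⁴ ⇒ T = (P/(σA))^(1/4) = (23.548/(5.670×10⁻⁸×4.71641×10⁻⁴))^(1/4) = 968.7 K.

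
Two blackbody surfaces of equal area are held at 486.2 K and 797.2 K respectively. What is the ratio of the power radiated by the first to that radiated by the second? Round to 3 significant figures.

P₁/P₂ ≈ 0.138

With equal areas, P₁/P₂ = (T₁/T₂)⁴ = (486.2/797.2)⁴ = 0.138.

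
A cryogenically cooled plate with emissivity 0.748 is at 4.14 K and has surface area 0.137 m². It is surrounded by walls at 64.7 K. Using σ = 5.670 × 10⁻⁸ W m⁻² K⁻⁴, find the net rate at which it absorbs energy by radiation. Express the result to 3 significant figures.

Area A = 0.137 m².
Net radiated power P_net = εσA(T⁴ − T₀⁴) = 0.748×5.670×10⁻⁸×0.137×(4.14⁴ − 64.7⁴).
T⁴ − T₀⁴ = 293.766 − 1.75233×10⁷ = -1.75230×10⁷ K⁴, so P_net = -0.102 W — negative, meaning a net gain of 0.102 W.

Net gain ≈ 0.102 W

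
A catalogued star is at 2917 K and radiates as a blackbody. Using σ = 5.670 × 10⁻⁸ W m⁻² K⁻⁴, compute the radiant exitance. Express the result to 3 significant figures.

Stefan–Boltzmann: I = σT⁴ = 5.670×10⁻⁸ × (2917)⁴ = 4.11×10⁶ W/m².

I ≈ 4.11×10⁶ W/m²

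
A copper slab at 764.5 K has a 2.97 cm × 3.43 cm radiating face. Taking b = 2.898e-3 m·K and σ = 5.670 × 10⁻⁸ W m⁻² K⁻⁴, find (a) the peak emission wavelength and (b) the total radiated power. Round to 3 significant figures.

λ_max ≈ 3.79 μm; P ≈ 19.7 W

(a) λ_max = b/T = 2.898×10⁻³/764.5 = 3.791×10⁻⁶ m = 3.79 μm.
Area A = 0.0297 × 0.0343 = 1.01871×10⁻³ m².
(b) P = σAT⁴ = 5.670×10⁻⁸×1.01871×10⁻³×(764.5)⁴ = 19.7 W.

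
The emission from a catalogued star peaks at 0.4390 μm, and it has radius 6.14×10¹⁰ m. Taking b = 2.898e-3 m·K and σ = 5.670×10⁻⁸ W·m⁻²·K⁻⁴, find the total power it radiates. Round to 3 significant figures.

P ≈ 5.10×10³⁰ W

Wien's law: T = b/λ_max = 2.898×10⁻³/4.390×10⁻⁷ = 6601.37 K.
Surface area A = 4πR² = 4π(6.14×10¹⁰ m)² = 4.73747×10²² m².
Then P = σAT⁴ = 5.670×10⁻⁸×4.73747×10²²×(6601.37)⁴ = 5.10×10³⁰ W.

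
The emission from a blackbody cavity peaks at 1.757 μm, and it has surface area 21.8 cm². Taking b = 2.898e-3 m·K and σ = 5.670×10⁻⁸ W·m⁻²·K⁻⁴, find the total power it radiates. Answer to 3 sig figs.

Wien's law: T = b/λ_max = 2.898×10⁻³/1.757×10⁻⁶ = 1649.40 K.
Area A = 21.8 cm² = 2.18×10⁻³ m².
Then P = σAT⁴ = 5.670×10⁻⁸×2.18×10⁻³×(1649.40)⁴ = 915 W.

P ≈ 915 W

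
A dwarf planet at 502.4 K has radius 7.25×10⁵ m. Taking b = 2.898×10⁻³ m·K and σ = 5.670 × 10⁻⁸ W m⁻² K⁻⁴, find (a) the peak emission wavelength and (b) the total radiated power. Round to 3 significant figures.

(a) λ_max = b/T = 2.898×10⁻³/502.4 = 5.768×10⁻⁶ m = 5.77 μm.
Surface area A = 4πR² = 4π(7.25×10⁵ m)² = 6.60520×10¹² m².
(b) P = σAT⁴ = 5.670×10⁻⁸×6.60520×10¹²×(502.4)⁴ = 2.39×10¹⁶ W.

λ_max ≈ 5.77 μm; P ≈ 2.39×10¹⁶ W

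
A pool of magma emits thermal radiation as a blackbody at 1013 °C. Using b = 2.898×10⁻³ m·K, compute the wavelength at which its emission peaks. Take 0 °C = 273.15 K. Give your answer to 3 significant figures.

T = 1013 °C + 273.15 = 1286.15 K.
Wien's displacement law: λ_max = b/T = (2.898×10⁻³ m·K)/(1286.15 K) = 2.253×10⁻⁶ m.
That is 2.25×10³ nm, in the infrared range.

λ_max ≈ 2.25×10³ nm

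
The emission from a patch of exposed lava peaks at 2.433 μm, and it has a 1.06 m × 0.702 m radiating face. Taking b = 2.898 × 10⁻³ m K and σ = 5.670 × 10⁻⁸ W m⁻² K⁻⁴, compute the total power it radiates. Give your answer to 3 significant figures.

P ≈ 8.49×10⁴ W

Wien's law: T = b/λ_max = 2.898×10⁻³/2.433×10⁻⁶ = 1191.12 K.
Area A = 1.06 × 0.702 = 0.74412 m².
Then P = σAT⁴ = 5.670×10⁻⁸×0.74412×(1191.12)⁴ = 8.49×10⁴ W.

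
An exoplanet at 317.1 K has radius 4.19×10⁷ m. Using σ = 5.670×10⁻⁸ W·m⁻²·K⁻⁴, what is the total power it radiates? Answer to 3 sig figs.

P ≈ 1.26×10¹⁹ W

Surface area A = 4πR² = 4π(4.19×10⁷ m)² = 2.20616×10¹⁶ m².
P = σAT⁴ = 5.670×10⁻⁸ × 2.20616×10¹⁶ × (317.1)⁴ = 1.26×10¹⁹ W.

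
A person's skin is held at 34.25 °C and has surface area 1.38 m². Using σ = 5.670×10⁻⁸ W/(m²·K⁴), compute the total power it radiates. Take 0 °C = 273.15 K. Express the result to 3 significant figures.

P ≈ 699 W

T = 34.25 °C + 273.15 = 307.40 K.
Area A = 1.38 m².
P = σAT⁴ = 5.670×10⁻⁸ × 1.38 × (307.40)⁴ = 699 W.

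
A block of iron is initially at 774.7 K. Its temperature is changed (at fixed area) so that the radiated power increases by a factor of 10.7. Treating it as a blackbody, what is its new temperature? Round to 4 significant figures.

T₂ ≈ 1401 K

P ∝ T⁴, so T₂/T₁ = (P₂/P₁)^(1/4) = (10.7)^(1/4) = 1.80861.
T₂ = 774.7 × 1.80861 = 1401 K.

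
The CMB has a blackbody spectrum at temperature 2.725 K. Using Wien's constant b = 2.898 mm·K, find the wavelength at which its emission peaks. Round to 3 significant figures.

Wien's displacement law: λ_max = b/T = (2.898×10⁻³ m·K)/(2.725 K) = 1.063×10⁻³ m.
That is 1.06 mm, in the microwave range.

λ_max ≈ 1.06 mm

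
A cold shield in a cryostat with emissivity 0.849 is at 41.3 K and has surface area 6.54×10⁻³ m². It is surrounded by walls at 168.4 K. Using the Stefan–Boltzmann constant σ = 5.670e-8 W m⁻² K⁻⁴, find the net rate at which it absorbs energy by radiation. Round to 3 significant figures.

Area A = 6.54×10⁻³ m².
Net radiated power P_net = εσA(T⁴ − T₀⁴) = 0.849×5.670×10⁻⁸×6.54×10⁻³×(41.3⁴ − 168.4⁴).
T⁴ − T₀⁴ = 2.90938×10⁶ − 8.04208×10⁸ = -8.01299×10⁸ K⁴, so P_net = -0.252 W — negative, meaning a net gain of 0.252 W.

Net gain ≈ 0.252 W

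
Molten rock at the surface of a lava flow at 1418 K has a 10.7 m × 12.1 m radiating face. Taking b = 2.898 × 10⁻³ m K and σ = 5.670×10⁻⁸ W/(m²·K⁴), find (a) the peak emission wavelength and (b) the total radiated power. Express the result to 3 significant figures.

(a) λ_max = b/T = 2.898×10⁻³/1418 = 2.044×10⁻⁶ m = 2.04 μm.
Area A = 10.7 × 12.1 = 129.47 m².
(b) P = σAT⁴ = 5.670×10⁻⁸×129.47×(1418)⁴ = 2.97×10⁷ W.

λ_max ≈ 2.04 μm; P ≈ 2.97×10⁷ W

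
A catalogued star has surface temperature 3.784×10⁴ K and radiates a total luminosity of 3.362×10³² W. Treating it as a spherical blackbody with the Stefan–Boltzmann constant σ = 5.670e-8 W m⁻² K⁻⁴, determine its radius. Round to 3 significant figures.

R ≈ 1.52×10¹⁰ m

L = 4πR²σT⁴ ⇒ R = √(L/(4πσT⁴)).
σT⁴ = 1.16249×10¹¹ W/m², so R = √(3.362×10³²/(4π×1.16249×10¹¹)) = 1.52×10¹⁰ m.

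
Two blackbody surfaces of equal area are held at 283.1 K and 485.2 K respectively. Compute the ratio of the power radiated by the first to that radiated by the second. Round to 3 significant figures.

P₁/P₂ ≈ 0.116

With equal areas, P₁/P₂ = (T₁/T₂)⁴ = (283.1/485.2)⁴ = 0.116.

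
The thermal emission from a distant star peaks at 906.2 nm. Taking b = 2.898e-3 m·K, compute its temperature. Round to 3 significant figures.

T ≈ 3.20×10³ K

Wien's law gives T = b/λ_max = (2.898×10⁻³ m·K)/(9.062×10⁻⁷ m) = 3.20×10³ K.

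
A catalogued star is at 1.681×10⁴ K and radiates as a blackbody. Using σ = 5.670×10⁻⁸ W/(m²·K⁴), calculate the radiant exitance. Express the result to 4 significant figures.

I ≈ 4.527×10⁹ W/m²

Stefan–Boltzmann: I = σT⁴ = 5.670×10⁻⁸ × (1.681×10⁴)⁴ = 4.527×10⁹ W/m².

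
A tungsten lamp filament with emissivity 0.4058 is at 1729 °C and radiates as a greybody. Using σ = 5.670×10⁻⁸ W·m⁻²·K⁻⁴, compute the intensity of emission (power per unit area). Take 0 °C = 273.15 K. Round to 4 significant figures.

I ≈ 3.697×10⁵ W/m²

T = 1729 °C + 273.15 = 2002.15 K.
Stefan–Boltzmann: I = εσT⁴ = 0.4058 × 5.670×10⁻⁸ × (2002.15)⁴ = 3.697×10⁵ W/m².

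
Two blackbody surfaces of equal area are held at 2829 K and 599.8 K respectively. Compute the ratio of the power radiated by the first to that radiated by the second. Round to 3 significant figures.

With equal areas, P₁/P₂ = (T₁/T₂)⁴ = (2829/599.8)⁴ = 495.

P₁/P₂ ≈ 495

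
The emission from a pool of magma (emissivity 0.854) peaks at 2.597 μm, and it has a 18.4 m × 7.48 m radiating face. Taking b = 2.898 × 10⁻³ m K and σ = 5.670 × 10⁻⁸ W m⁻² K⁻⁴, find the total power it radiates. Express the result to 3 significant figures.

P ≈ 1.03×10⁷ W

Wien's law: T = b/λ_max = 2.898×10⁻³/2.597×10⁻⁶ = 1115.90 K.
Area A = 18.4 × 7.48 = 137.632 m².
Then P = εσAT⁴ = 0.854×5.670×10⁻⁸×137.632×(1115.90)⁴ = 1.03×10⁷ W.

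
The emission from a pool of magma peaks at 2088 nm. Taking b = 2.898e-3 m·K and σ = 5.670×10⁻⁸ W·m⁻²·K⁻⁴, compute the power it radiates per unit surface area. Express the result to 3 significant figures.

I ≈ 2.10×10⁵ W/m²

Wien's law: T = b/λ_max = 2.898×10⁻³/2.088×10⁻⁶ = 1387.93 K.
Then I = σT⁴ = 5.670×10⁻⁸×(1387.93)⁴ = 2.10×10⁵ W/m².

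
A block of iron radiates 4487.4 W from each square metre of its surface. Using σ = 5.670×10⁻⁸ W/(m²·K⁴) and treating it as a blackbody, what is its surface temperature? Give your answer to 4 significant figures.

T ≈ 530.4 K

I = σT⁴, so T = (I/σ)^(1/4) = (4487.4/(5.670×10⁻⁸))^(1/4) = 530.4 K.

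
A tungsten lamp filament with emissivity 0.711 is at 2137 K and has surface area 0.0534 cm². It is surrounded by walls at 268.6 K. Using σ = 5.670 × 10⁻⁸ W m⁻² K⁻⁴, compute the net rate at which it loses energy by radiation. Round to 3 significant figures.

Area A = 0.0534 cm² = 5.34×10⁻⁶ m².
Net radiated power P_net = εσA(T⁴ − T₀⁴) = 0.711×5.670×10⁻⁸×5.34×10⁻⁶×(2137⁴ − 268.6⁴).
T⁴ − T₀⁴ = 2.08554×10¹³ − 5.20504×10⁹ = 2.08502×10¹³ K⁴, so P_net = 4.49 W.

Net loss ≈ 4.49 W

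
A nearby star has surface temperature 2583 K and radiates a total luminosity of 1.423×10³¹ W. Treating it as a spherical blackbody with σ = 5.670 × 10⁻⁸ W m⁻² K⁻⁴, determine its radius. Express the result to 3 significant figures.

L = 4πR²σT⁴ ⇒ R = √(L/(4πσT⁴)).
σT⁴ = 2.52395×10⁶ W/m², so R = √(1.423×10³¹/(4π×2.52395×10⁶)) = 6.70×10¹¹ m.

R ≈ 6.70×10¹¹ m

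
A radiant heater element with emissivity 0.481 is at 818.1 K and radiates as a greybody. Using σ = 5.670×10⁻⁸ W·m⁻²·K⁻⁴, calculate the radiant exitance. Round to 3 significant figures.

I ≈ 1.22×10⁴ W/m²

Stefan–Boltzmann: I = εσT⁴ = 0.481 × 5.670×10⁻⁸ × (818.1)⁴ = 1.22×10⁴ W/m².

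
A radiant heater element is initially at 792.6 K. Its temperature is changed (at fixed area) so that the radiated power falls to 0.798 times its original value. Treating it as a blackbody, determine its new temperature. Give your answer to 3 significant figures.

T₂ ≈ 749 K

P ∝ T⁴, so T₂/T₁ = (P₂/P₁)^(1/4) = (0.798)^(1/4) = 0.945150.
T₂ = 792.6 × 0.945150 = 749 K.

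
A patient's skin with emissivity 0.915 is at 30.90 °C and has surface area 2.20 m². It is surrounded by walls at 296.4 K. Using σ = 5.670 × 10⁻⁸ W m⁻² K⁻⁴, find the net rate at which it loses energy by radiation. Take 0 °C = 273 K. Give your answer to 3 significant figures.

T = 30.90 °C + 273 = 303.90 K.
Area A = 2.20 m².
Net radiated power P_net = εσA(T⁴ − T₀⁴) = 0.915×5.670×10⁻⁸×2.20×(303.90⁴ − 296.4⁴).
T⁴ − T₀⁴ = 8.52948×10⁹ − 7.71814×10⁹ = 8.11340×10⁸ K⁴, so P_net = 92.6 W.

Net loss ≈ 92.6 W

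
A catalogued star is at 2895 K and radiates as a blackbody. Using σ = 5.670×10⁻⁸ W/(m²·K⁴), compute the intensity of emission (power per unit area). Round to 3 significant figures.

Stefan–Boltzmann: I = σT⁴ = 5.670×10⁻⁸ × (2895)⁴ = 3.98×10⁶ W/m².

I ≈ 3.98×10⁶ W/m²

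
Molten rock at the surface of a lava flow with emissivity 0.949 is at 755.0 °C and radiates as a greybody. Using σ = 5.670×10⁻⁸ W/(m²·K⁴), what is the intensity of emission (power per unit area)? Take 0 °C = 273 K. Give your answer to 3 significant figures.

I ≈ 6.01×10⁴ W/m²

T = 755.0 °C + 273 = 1028.0 K.
Stefan–Boltzmann: I = εσT⁴ = 0.949 × 5.670×10⁻⁸ × (1028.0)⁴ = 6.01×10⁴ W/m².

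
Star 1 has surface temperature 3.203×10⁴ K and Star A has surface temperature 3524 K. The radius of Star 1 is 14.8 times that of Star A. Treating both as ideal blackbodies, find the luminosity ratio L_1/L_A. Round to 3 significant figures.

L_1/L_A ≈ 1.49×10⁶

L ∝ R²T⁴, so L_1/L_A = (R_1/R_A)²(T_1/T_A)⁴ = (14.8)² × (3.203×10⁴/3524)⁴ = 219.04 × 6824.71 = 1.49×10⁶.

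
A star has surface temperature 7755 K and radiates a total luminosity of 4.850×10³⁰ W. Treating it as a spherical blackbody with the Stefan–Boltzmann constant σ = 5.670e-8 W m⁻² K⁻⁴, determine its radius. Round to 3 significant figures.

R ≈ 4.34×10¹⁰ m

L = 4πR²σT⁴ ⇒ R = √(L/(4πσT⁴)).
σT⁴ = 2.05074×10⁸ W/m², so R = √(4.850×10³⁰/(4π×2.05074×10⁸)) = 4.34×10¹⁰ m.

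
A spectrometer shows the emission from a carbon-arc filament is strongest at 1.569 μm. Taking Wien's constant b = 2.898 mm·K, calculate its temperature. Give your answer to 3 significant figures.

Wien's law gives T = b/λ_max = (2.898×10⁻³ m·K)/(1.569×10⁻⁶ m) = 1.85×10³ K.

T ≈ 1.85×10³ K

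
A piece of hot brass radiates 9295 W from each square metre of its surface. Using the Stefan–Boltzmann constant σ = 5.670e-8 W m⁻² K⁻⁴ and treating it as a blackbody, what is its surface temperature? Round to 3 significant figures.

I = σT⁴, so T = (I/σ)^(1/4) = (9295/(5.670×10⁻⁸))^(1/4) = 636 K.

T ≈ 636 K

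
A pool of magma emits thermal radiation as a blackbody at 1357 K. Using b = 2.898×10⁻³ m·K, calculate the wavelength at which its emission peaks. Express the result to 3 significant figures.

Wien's displacement law: λ_max = b/T = (2.898×10⁻³ m·K)/(1357 K) = 2.136×10⁻⁶ m.
That is 2.14×10³ nm, in the infrared range.

λ_max ≈ 2.14×10³ nm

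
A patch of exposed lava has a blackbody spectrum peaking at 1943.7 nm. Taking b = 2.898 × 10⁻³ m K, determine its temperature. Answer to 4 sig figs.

T ≈ 1491 K

Wien's law gives T = b/λ_max = (2.898×10⁻³ m·K)/(1.9437×10⁻⁶ m) = 1491 K.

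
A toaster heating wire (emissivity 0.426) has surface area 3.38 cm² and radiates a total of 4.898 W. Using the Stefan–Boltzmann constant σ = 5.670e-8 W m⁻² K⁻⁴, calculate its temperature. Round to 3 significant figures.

T ≈ 880 K

Area A = 3.38 cm² = 3.38×10⁻⁴ m².
P = εσAT⁴ ⇒ T = (P/(εσA))^(1/4) = (4.898/(0.426×5.670×10⁻⁸×3.38×10⁻⁴))^(1/4) = 880 K.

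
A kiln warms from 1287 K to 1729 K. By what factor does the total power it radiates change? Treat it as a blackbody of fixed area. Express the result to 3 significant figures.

P ∝ T⁴, so P₂/P₁ = (T₂/T₁)⁴ = (1729/1287)⁴ = (1.34343)⁴ = 3.26.

P₂/P₁ ≈ 3.26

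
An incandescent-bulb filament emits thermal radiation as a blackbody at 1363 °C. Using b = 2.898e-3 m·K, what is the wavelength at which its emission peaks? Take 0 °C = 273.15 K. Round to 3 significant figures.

λ_max ≈ 1.77 μm

T = 1363 °C + 273.15 = 1636.15 K.
Wien's displacement law: λ_max = b/T = (2.898×10⁻³ m·K)/(1636.15 K) = 1.771×10⁻⁶ m.
That is 1.77 μm, in the infrared range.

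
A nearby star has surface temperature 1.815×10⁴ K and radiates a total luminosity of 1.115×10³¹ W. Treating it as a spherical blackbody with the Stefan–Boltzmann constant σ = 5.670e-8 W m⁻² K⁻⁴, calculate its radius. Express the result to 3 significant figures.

R ≈ 1.20×10¹⁰ m

L = 4πR²σT⁴ ⇒ R = √(L/(4πσT⁴)).
σT⁴ = 6.15304×10⁹ W/m², so R = √(1.115×10³¹/(4π×6.15304×10⁹)) = 1.20×10¹⁰ m.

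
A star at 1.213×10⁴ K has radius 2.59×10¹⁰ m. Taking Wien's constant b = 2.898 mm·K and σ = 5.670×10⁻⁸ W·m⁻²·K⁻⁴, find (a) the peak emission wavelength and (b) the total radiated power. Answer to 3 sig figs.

(a) λ_max = b/T = 2.898×10⁻³/1.213×10⁴ = 2.389×10⁻⁷ m = 239 nm.
Surface area A = 4πR² = 4π(2.59×10¹⁰ m)² = 8.42965×10²¹ m².
(b) P = σAT⁴ = 5.670×10⁻⁸×8.42965×10²¹×(1.213×10⁴)⁴ = 1.03×10³¹ W.

λ_max ≈ 239 nm; P ≈ 1.03×10³¹ W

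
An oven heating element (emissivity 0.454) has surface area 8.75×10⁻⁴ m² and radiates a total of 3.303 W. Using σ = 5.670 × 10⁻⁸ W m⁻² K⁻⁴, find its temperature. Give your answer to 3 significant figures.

T ≈ 619 K

Area A = 8.75×10⁻⁴ m².
P = εσAT⁴ ⇒ T = (P/(εσA))^(1/4) = (3.303/(0.454×5.670×10⁻⁸×8.75×10⁻⁴))^(1/4) = 619 K.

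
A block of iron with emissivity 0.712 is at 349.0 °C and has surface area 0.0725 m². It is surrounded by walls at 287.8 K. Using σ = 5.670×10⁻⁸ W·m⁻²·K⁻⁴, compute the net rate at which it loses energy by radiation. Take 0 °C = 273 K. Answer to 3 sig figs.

Net loss ≈ 418 W

T = 349.0 °C + 273 = 622.0 K.
Area A = 0.0725 m².
Net radiated power P_net = εσA(T⁴ − T₀⁴) = 0.712×5.670×10⁻⁸×0.0725×(622.0⁴ − 287.8⁴).
T⁴ − T₀⁴ = 1.49679×10¹¹ − 6.86062×10⁹ = 1.42818×10¹¹ K⁴, so P_net = 418 W.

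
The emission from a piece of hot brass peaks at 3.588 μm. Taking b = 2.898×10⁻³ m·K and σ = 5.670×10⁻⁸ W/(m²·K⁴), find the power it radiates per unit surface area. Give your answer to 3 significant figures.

I ≈ 2.41×10⁴ W/m²

Wien's law: T = b/λ_max = 2.898×10⁻³/3.588×10⁻⁶ = 807.692 K.
Then I = σT⁴ = 5.670×10⁻⁸×(807.692)⁴ = 2.41×10⁴ W/m².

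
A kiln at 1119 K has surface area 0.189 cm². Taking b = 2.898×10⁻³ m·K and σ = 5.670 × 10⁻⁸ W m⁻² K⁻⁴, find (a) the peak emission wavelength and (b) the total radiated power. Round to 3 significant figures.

λ_max ≈ 2.59×10³ nm; P ≈ 1.68 W

(a) λ_max = b/T = 2.898×10⁻³/1119 = 2.590×10⁻⁶ m = 2.59×10³ nm.
Area A = 0.189 cm² = 1.89×10⁻⁵ m².
(b) P = σAT⁴ = 5.670×10⁻⁸×1.89×10⁻⁵×(1119)⁴ = 1.68 W.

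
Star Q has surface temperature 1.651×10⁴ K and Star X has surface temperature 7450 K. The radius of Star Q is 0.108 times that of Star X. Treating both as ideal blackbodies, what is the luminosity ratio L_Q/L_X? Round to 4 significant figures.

L ∝ R²T⁴, so L_Q/L_X = (R_Q/R_X)²(T_Q/T_X)⁴ = (0.108)² × (1.651×10⁴/7450)⁴ = 0.011664 × 24.1192 = 0.2813.

L_Q/L_X ≈ 0.2813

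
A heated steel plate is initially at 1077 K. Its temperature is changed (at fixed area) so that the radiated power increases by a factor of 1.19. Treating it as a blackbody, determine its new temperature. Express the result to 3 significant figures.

T₂ ≈ 1.12×10³ K

P ∝ T⁴, so T₂/T₁ = (P₂/P₁)^(1/4) = (1.19)^(1/4) = 1.04445.
T₂ = 1077 × 1.04445 = 1.12×10³ K.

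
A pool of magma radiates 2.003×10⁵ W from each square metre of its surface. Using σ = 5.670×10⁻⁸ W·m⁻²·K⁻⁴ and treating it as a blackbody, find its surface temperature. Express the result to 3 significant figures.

T ≈ 1.37×10³ K

I = σT⁴, so T = (I/σ)^(1/4) = (2.003×10⁵/(5.670×10⁻⁸))^(1/4) = 1.37×10³ K.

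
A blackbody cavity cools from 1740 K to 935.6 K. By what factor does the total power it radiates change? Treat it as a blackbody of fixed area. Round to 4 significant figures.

P₂/P₁ ≈ 0.08359

P ∝ T⁴, so P₂/P₁ = (T₂/T₁)⁴ = (935.6/1740)⁴ = (0.537701)⁴ = 0.08359.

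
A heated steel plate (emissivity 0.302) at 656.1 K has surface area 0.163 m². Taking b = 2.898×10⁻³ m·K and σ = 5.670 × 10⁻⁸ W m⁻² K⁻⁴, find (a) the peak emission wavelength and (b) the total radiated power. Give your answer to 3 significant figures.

(a) λ_max = b/T = 2.898×10⁻³/656.1 = 4.417×10⁻⁶ m = 4.42 μm.
Area A = 0.163 m².
(b) P = εσAT⁴ = 0.302×5.670×10⁻⁸×0.163×(656.1)⁴ = 517 W.

λ_max ≈ 4.42 μm; P ≈ 517 W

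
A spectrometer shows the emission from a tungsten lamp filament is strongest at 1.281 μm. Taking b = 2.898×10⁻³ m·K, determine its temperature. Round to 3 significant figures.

Wien's law gives T = b/λ_max = (2.898×10⁻³ m·K)/(1.281×10⁻⁶ m) = 2.26×10³ K.

T ≈ 2.26×10³ K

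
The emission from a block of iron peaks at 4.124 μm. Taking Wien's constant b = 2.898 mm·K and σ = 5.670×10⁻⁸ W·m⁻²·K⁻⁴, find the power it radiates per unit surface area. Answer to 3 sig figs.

Wien's law: T = b/λ_max = 2.898×10⁻³/4.124×10⁻⁶ = 702.716 K.
Then I = σT⁴ = 5.670×10⁻⁸×(702.716)⁴ = 1.38×10⁴ W/m².

I ≈ 1.38×10⁴ W/m²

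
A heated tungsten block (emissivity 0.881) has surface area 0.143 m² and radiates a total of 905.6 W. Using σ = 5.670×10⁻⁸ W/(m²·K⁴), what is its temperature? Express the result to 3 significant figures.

Area A = 0.143 m².
P = εσAT⁴ ⇒ T = (P/(εσA))^(1/4) = (905.6/(0.881×5.670×10⁻⁸×0.143))^(1/4) = 597 K.

T ≈ 597 K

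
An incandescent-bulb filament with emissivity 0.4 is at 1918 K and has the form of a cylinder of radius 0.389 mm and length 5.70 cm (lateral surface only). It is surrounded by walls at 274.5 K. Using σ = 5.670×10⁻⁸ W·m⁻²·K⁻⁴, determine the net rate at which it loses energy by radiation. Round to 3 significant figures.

Net loss ≈ 42.7 W

Lateral area A = 2πrL = 2π×3.89×10⁻⁴×0.0570 = 1.39317×10⁻⁴ m².
Net radiated power P_net = εσA(T⁴ − T₀⁴) = 0.4×5.670×10⁻⁸×1.39317×10⁻⁴×(1918⁴ − 274.5⁴).
T⁴ − T₀⁴ = 1.35330×10¹³ − 5.67766×10⁹ = 1.35273×10¹³ K⁴, so P_net = 42.7 W.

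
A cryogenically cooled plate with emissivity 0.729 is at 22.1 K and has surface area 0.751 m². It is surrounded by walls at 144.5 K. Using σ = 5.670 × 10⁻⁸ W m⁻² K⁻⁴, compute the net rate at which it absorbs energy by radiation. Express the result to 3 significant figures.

Area A = 0.751 m².
Net radiated power P_net = εσA(T⁴ − T₀⁴) = 0.729×5.670×10⁻⁸×0.751×(22.1⁴ − 144.5⁴).
T⁴ − T₀⁴ = 2.38544×10⁵ − 4.35985×10⁸ = -4.35746×10⁸ K⁴, so P_net = -13.5 W — negative, meaning a net gain of 13.5 W.

Net gain ≈ 13.5 W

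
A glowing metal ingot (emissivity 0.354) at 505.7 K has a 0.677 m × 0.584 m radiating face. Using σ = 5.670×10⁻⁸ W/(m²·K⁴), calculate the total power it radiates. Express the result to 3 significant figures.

P ≈ 519 W

Area A = 0.677 × 0.584 = 0.395368 m².
P = εσAT⁴ = 0.354 × 5.670×10⁻⁸ × 0.395368 × (505.7)⁴ = 519 W.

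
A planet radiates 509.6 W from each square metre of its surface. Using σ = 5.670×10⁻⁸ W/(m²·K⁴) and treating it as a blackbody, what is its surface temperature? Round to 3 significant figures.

T ≈ 308 K

I = σT⁴, so T = (I/σ)^(1/4) = (509.6/(5.670×10⁻⁸))^(1/4) = 308 K.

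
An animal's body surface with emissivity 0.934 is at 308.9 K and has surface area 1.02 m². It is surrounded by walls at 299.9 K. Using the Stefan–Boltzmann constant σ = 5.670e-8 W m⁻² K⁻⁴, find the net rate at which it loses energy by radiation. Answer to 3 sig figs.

Area A = 1.02 m².
Net radiated power P_net = εσA(T⁴ − T₀⁴) = 0.934×5.670×10⁻⁸×1.02×(308.9⁴ − 299.9⁴).
T⁴ − T₀⁴ = 9.10483×10⁹ − 8.08921×10⁹ = 1.01562×10⁹ K⁴, so P_net = 54.9 W.

Net loss ≈ 54.9 W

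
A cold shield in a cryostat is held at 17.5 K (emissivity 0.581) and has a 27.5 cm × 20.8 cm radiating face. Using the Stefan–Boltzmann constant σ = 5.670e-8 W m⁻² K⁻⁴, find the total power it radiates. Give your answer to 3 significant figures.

P ≈ 1.77×10⁻⁴ W

Area A = 0.275 × 0.208 = 0.0572 m².
P = εσAT⁴ = 0.581 × 5.670×10⁻⁸ × 0.0572 × (17.5)⁴ = 1.77×10⁻⁴ W.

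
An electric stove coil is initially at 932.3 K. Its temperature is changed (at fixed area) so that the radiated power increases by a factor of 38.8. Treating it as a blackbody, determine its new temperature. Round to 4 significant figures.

P ∝ T⁴, so T₂/T₁ = (P₂/P₁)^(1/4) = (38.8)^(1/4) = 2.49579.
T₂ = 932.3 × 2.49579 = 2327 K.

T₂ ≈ 2327 K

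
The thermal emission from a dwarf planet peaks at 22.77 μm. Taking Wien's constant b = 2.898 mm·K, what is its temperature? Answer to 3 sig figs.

Wien's law gives T = b/λ_max = (2.898×10⁻³ m·K)/(2.277×10⁻⁵ m) = 127 K.

T ≈ 127 K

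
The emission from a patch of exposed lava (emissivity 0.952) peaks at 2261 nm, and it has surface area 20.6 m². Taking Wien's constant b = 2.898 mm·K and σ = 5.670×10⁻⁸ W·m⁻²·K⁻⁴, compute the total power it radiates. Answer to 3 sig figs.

Wien's law: T = b/λ_max = 2.898×10⁻³/2.261×10⁻⁶ = 1281.73 K.
Area A = 20.6 m².
Then P = εσAT⁴ = 0.952×5.670×10⁻⁸×20.6×(1281.73)⁴ = 3.00×10⁶ W.

P ≈ 3.00×10⁶ W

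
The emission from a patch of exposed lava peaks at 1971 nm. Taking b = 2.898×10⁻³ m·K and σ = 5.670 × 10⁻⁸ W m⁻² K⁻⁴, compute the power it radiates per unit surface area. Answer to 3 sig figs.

Wien's law: T = b/λ_max = 2.898×10⁻³/1.971×10⁻⁶ = 1470.32 K.
Then I = σT⁴ = 5.670×10⁻⁸×(1470.32)⁴ = 2.65×10⁵ W/m².

I ≈ 2.65×10⁵ W/m²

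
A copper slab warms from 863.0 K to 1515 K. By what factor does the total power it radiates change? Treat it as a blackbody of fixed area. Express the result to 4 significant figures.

P₂/P₁ ≈ 9.497

P ∝ T⁴, so P₂/P₁ = (T₂/T₁)⁴ = (1515/863.0)⁴ = (1.75550)⁴ = 9.497.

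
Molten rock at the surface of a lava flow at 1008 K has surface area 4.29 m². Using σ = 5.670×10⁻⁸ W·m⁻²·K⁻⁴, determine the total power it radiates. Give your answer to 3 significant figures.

P ≈ 2.51×10⁵ W

Area A = 4.29 m².
P = σAT⁴ = 5.670×10⁻⁸ × 4.29 × (1008)⁴ = 2.51×10⁵ W.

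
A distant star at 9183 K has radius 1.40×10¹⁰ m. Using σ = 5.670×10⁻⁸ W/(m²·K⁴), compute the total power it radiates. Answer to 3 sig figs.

P ≈ 9.93×10²⁹ W

Surface area A = 4πR² = 4π(1.40×10¹⁰ m)² = 2.46301×10²¹ m².
P = σAT⁴ = 5.670×10⁻⁸ × 2.46301×10²¹ × (9183)⁴ = 9.93×10²⁹ W.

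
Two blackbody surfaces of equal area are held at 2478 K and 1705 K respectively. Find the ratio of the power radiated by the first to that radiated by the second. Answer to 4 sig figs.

P₁/P₂ ≈ 4.462

With equal areas, P₁/P₂ = (T₁/T₂)⁴ = (2478/1705)⁴ = 4.462.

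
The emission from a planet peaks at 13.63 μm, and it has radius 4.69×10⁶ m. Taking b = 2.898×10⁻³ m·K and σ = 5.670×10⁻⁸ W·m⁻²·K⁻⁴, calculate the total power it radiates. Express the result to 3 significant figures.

P ≈ 3.20×10¹⁶ W

Wien's law: T = b/λ_max = 2.898×10⁻³/1.363×10⁻⁵ = 212.619 K.
Surface area A = 4πR² = 4π(4.69×10⁶ m)² = 2.76411×10¹⁴ m².
Then P = σAT⁴ = 5.670×10⁻⁸×2.76411×10¹⁴×(212.619)⁴ = 3.20×10¹⁶ W.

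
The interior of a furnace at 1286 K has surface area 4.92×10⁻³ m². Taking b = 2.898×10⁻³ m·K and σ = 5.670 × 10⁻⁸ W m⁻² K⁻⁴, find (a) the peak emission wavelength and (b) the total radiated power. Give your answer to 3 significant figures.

(a) λ_max = b/T = 2.898×10⁻³/1286 = 2.253×10⁻⁶ m = 2.25 μm.
Area A = 4.92×10⁻³ m².
(b) P = σAT⁴ = 5.670×10⁻⁸×4.92×10⁻³×(1286)⁴ = 763 W.

λ_max ≈ 2.25 μm; P ≈ 763 W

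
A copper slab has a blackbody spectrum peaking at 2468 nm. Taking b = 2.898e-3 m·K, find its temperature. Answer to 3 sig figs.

T ≈ 1.17×10³ K

Wien's law gives T = b/λ_max = (2.898×10⁻³ m·K)/(2.468×10⁻⁶ m) = 1.17×10³ K.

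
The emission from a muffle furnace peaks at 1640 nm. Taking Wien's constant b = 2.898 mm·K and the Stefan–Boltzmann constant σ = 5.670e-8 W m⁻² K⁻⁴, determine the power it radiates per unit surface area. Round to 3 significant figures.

I ≈ 5.53×10⁵ W/m²

Wien's law: T = b/λ_max = 2.898×10⁻³/1.640×10⁻⁶ = 1767.07 K.
Then I = σT⁴ = 5.670×10⁻⁸×(1767.07)⁴ = 5.53×10⁵ W/m².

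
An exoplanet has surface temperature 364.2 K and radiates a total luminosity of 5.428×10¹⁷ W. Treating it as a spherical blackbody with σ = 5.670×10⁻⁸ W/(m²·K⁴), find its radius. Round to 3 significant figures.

L = 4πR²σT⁴ ⇒ R = √(L/(4πσT⁴)).
σT⁴ = 997.569 W/m², so R = √(5.428×10¹⁷/(4π×997.569)) = 6.58×10⁶ m.

R ≈ 6.58×10⁶ m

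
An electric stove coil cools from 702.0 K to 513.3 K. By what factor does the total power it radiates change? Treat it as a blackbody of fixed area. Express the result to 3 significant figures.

P ∝ T⁴, so P₂/P₁ = (T₂/T₁)⁴ = (513.3/702.0)⁴ = (0.731197)⁴ = 0.286.

P₂/P₁ ≈ 0.286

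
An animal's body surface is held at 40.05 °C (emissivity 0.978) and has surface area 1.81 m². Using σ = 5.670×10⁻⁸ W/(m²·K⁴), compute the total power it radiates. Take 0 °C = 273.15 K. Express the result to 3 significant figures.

T = 40.05 °C + 273.15 = 313.20 K.
Area A = 1.81 m².
P = εσAT⁴ = 0.978 × 5.670×10⁻⁸ × 1.81 × (313.20)⁴ = 966 W.

P ≈ 966 W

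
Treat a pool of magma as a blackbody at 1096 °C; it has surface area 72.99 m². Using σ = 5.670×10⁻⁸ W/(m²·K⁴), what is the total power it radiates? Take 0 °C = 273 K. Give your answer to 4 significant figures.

T = 1096 °C + 273 = 1369 K.
Area A = 72.99 m².
P = σAT⁴ = 5.670×10⁻⁸ × 72.99 × (1369)⁴ = 1.454×10⁷ W.

P ≈ 1.454×10⁷ W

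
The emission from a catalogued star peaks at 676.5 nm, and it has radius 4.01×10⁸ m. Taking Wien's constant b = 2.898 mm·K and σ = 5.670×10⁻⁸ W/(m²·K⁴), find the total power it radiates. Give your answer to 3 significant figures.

Wien's law: T = b/λ_max = 2.898×10⁻³/6.765×10⁻⁷ = 4283.81 K.
Surface area A = 4πR² = 4π(4.01×10⁸ m)² = 2.02068×10¹⁸ m².
Then P = σAT⁴ = 5.670×10⁻⁸×2.02068×10¹⁸×(4283.81)⁴ = 3.86×10²⁵ W.

P ≈ 3.86×10²⁵ W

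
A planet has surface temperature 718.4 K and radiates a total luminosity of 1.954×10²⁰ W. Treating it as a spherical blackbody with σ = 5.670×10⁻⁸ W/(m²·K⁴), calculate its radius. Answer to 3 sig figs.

R ≈ 3.21×10⁷ m

L = 4πR²σT⁴ ⇒ R = √(L/(4πσT⁴)).
σT⁴ = 15102.5 W/m², so R = √(1.954×10²⁰/(4π×15102.5)) = 3.21×10⁷ m.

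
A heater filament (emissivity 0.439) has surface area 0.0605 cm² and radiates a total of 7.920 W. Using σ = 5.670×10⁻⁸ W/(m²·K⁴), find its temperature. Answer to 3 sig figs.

Area A = 0.0605 cm² = 6.05×10⁻⁶ m².
P = εσAT⁴ ⇒ T = (P/(εσA))^(1/4) = (7.920/(0.439×5.670×10⁻⁸×6.05×10⁻⁶))^(1/4) = 2.69×10³ K.

T ≈ 2.69×10³ K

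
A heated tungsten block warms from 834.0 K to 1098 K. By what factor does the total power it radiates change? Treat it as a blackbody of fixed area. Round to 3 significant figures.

P₂/P₁ ≈ 3.00

P ∝ T⁴, so P₂/P₁ = (T₂/T₁)⁴ = (1098/834.0)⁴ = (1.31655)⁴ = 3.00.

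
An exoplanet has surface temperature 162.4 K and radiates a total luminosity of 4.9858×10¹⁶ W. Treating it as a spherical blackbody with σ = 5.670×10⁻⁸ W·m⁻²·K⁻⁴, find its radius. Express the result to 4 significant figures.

R ≈ 1.003×10⁷ m

L = 4πR²σT⁴ ⇒ R = √(L/(4πσT⁴)).
σT⁴ = 39.4391 W/m², so R = √(4.9858×10¹⁶/(4π×39.4391)) = 1.003×10⁷ m.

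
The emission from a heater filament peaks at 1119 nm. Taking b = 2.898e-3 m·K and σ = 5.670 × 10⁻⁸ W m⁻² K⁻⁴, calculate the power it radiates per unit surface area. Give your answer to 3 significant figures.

I ≈ 2.55×10⁶ W/m²

Wien's law: T = b/λ_max = 2.898×10⁻³/1.119×10⁻⁶ = 2589.81 K.
Then I = σT⁴ = 5.670×10⁻⁸×(2589.81)⁴ = 2.55×10⁶ W/m².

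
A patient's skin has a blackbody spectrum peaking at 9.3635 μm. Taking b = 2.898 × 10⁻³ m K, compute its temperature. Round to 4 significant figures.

T ≈ 309.5 K

Wien's law gives T = b/λ_max = (2.898×10⁻³ m·K)/(9.3635×10⁻⁶ m) = 309.5 K.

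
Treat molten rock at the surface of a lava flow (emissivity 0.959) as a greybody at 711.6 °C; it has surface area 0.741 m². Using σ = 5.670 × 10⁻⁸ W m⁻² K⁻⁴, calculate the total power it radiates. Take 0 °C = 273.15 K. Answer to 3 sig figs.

P ≈ 3.79×10⁴ W

T = 711.6 °C + 273.15 = 984.75 K.
Area A = 0.741 m².
P = εσAT⁴ = 0.959 × 5.670×10⁻⁸ × 0.741 × (984.75)⁴ = 3.79×10⁴ W.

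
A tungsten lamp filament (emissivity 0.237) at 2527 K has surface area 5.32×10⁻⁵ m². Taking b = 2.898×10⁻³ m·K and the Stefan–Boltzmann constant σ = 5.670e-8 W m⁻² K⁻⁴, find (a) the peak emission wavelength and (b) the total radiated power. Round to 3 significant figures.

λ_max ≈ 1.15 μm; P ≈ 29.2 W

(a) λ_max = b/T = 2.898×10⁻³/2527 = 1.147×10⁻⁶ m = 1.15 μm.
Area A = 5.32×10⁻⁵ m².
(b) P = εσAT⁴ = 0.237×5.670×10⁻⁸×5.32×10⁻⁵×(2527)⁴ = 29.2 W.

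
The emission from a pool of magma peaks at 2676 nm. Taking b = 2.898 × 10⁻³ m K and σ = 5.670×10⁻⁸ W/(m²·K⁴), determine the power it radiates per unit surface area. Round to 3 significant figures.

Wien's law: T = b/λ_max = 2.898×10⁻³/2.676×10⁻⁶ = 1082.96 K.
Then I = σT⁴ = 5.670×10⁻⁸×(1082.96)⁴ = 7.80×10⁴ W/m².

I ≈ 7.80×10⁴ W/m²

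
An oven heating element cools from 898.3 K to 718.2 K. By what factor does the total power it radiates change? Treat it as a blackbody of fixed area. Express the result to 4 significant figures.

P ∝ T⁴, so P₂/P₁ = (T₂/T₁)⁴ = (718.2/898.3)⁴ = (0.799510)⁴ = 0.4086.

P₂/P₁ ≈ 0.4086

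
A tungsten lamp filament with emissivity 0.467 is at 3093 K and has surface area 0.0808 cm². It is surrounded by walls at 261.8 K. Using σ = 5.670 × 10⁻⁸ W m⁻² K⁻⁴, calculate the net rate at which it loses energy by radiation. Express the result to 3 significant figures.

Area A = 0.0808 cm² = 8.08×10⁻⁶ m².
Net radiated power P_net = εσA(T⁴ − T₀⁴) = 0.467×5.670×10⁻⁸×8.08×10⁻⁶×(3093⁴ − 261.8⁴).
T⁴ − T₀⁴ = 9.15208×10¹³ − 4.69763×10⁹ = 9.15161×10¹³ K⁴, so P_net = 19.6 W.

Net loss ≈ 19.6 W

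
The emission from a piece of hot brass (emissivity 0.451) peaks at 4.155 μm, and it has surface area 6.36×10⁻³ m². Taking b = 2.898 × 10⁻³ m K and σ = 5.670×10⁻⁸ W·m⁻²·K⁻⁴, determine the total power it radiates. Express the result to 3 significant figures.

Wien's law: T = b/λ_max = 2.898×10⁻³/4.155×10⁻⁶ = 697.473 K.
Area A = 6.36×10⁻³ m².
Then P = εσAT⁴ = 0.451×5.670×10⁻⁸×6.36×10⁻³×(697.473)⁴ = 38.5 W.

P ≈ 38.5 W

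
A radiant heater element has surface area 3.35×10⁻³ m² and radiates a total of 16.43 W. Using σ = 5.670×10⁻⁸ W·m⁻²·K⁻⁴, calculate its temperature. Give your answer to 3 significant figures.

Area A = 3.35×10⁻³ m².
P = σAT⁴ ⇒ T = (P/(σA))^(1/4) = (16.43/(5.670×10⁻⁸×3.35×10⁻³))^(1/4) = 542 K.

T ≈ 542 K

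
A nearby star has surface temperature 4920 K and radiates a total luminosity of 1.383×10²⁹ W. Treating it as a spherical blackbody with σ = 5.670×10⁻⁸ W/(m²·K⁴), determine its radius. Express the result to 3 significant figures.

R ≈ 1.82×10¹⁰ m

L = 4πR²σT⁴ ⇒ R = √(L/(4πσT⁴)).
σT⁴ = 3.32234×10⁷ W/m², so R = √(1.383×10²⁹/(4π×3.32234×10⁷)) = 1.82×10¹⁰ m.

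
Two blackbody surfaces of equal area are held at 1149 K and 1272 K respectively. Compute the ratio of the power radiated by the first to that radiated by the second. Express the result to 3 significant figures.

P₁/P₂ ≈ 0.666

With equal areas, P₁/P₂ = (T₁/T₂)⁴ = (1149/1272)⁴ = 0.666.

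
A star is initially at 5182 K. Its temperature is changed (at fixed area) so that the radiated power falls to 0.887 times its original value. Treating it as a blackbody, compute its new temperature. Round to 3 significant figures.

T₂ ≈ 5.03×10³ K

P ∝ T⁴, so T₂/T₁ = (P₂/P₁)^(1/4) = (0.887)^(1/4) = 0.970467.
T₂ = 5182 × 0.970467 = 5.03×10³ K.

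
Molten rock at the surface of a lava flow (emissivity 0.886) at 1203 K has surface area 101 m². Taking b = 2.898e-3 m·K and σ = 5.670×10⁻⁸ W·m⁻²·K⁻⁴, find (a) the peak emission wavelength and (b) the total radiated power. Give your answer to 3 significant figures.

(a) λ_max = b/T = 2.898×10⁻³/1203 = 2.409×10⁻⁶ m = 2.41 μm.
Area A = 101 m².
(b) P = εσAT⁴ = 0.886×5.670×10⁻⁸×101×(1203)⁴ = 1.06×10⁷ W.

λ_max ≈ 2.41 μm; P ≈ 1.06×10⁷ W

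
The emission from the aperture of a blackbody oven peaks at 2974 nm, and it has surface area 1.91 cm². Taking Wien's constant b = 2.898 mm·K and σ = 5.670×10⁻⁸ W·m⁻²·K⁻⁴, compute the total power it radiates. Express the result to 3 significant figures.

P ≈ 9.76 W

Wien's law: T = b/λ_max = 2.898×10⁻³/2.974×10⁻⁶ = 974.445 K.
Area A = 1.91 cm² = 1.91×10⁻⁴ m².
Then P = σAT⁴ = 5.670×10⁻⁸×1.91×10⁻⁴×(974.445)⁴ = 9.76 W.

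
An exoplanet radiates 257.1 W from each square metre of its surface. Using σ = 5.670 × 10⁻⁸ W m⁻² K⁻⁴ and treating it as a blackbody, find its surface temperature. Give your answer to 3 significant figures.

I = σT⁴, so T = (I/σ)^(1/4) = (257.1/(5.670×10⁻⁸))^(1/4) = 259 K.

T ≈ 259 K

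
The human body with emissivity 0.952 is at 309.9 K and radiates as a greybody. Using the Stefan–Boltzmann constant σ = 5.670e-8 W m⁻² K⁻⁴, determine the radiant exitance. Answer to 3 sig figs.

I ≈ 498 W/m²

Stefan–Boltzmann: I = εσT⁴ = 0.952 × 5.670×10⁻⁸ × (309.9)⁴ = 498 W/m².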